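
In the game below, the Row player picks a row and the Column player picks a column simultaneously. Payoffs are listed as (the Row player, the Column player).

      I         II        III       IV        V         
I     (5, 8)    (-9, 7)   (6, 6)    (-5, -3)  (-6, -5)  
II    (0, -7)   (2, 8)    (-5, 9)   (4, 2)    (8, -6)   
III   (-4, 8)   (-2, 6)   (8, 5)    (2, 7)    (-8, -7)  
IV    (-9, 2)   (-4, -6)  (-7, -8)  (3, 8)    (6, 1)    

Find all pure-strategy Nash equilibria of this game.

Find each player's best response to every opponent strategy; NE are the intersections.
The Row player's best responses — vs I: I (payoff 5); vs II: II (payoff 2); vs III: III (payoff 8); vs IV: II (payoff 4); vs V: II (payoff 8).
The Column player's best responses — vs I: I (payoff 8); vs II: III (payoff 9); vs III: I (payoff 8); vs IV: IV (payoff 8).
The only mutual best response is (I, I); neither player gains by switching there.

(I, I)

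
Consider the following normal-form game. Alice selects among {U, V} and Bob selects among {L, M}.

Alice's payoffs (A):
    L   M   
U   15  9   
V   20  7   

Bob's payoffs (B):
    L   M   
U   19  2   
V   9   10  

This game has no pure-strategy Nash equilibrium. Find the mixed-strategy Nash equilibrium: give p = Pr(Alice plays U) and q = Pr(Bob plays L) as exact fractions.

p = 1/18, q = 2/7

In a mixed NE each player is indifferent between their pure strategies, so the opponent's mix sets the indifference.
Bob indifferent between L and M: p·19 + (1−p)·9 = p·2 + (1−p)·10 ⟹ 9 + 10p = 10 + (-8)p ⟹ p = 1/18.
Alice indifferent between U and V: q·15 + (1−q)·9 = q·20 + (1−q)·7 ⟹ 9 + 6q = 7 + 13q ⟹ q = 2/7.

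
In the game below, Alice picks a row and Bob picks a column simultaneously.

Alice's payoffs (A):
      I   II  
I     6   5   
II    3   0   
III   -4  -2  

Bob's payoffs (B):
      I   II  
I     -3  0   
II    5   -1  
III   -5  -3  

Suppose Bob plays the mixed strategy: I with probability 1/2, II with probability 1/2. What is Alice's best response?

I

Compute Alice's expected payoff from each pure strategy against the given mix.
I: (1/2)·6 + (1/2)·5 = 11/2
II: (1/2)·3 + (1/2)·0 = 3/2
III: (1/2)·(-4) + (1/2)·(-2) = -3
Highest expected payoff is 11/2, from I.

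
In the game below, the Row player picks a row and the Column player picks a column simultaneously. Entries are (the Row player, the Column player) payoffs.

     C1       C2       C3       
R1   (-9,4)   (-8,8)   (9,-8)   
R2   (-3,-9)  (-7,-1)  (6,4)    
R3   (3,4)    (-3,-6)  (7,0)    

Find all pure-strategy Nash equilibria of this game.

Find each player's best response to every opponent strategy; NE are the intersections.
The Row player's best responses — vs C1: R3 (payoff 3); vs C2: R3 (payoff -3); vs C3: R1 (payoff 9).
The Column player's best responses — vs R1: C2 (payoff 8); vs R2: C3 (payoff 4); vs R3: C1 (payoff 4).
The only mutual best response is (R3, C1); neither player gains by switching there.

(R3, C1)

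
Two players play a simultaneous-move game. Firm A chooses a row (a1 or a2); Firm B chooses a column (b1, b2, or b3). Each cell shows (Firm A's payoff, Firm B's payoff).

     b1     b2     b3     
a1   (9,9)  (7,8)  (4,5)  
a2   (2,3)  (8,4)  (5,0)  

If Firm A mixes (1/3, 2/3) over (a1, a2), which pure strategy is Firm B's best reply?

b2

Firm B's best reply maximizes expected payoff against the mix.
b1: (1/3)·9 + (2/3)·3 = 5
b2: (1/3)·8 + (2/3)·4 = 16/3
b3: (1/3)·5 + (2/3)·0 = 5/3
Highest expected payoff is 16/3, from b2.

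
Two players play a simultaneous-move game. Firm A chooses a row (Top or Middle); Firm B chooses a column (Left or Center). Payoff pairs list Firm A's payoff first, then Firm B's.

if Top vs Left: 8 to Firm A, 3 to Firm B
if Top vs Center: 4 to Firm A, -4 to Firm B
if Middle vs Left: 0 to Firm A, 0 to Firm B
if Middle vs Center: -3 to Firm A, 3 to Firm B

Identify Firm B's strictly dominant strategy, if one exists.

No strictly dominant strategy

Check whether one of Firm B's strategies beats all alternatives regardless of what the opponent does.
Left is not dominant: against Middle, Center gives 3 > 0.
Center is not dominant: against Top, Left gives 3 > -4.
No single strategy is best against every opponent action.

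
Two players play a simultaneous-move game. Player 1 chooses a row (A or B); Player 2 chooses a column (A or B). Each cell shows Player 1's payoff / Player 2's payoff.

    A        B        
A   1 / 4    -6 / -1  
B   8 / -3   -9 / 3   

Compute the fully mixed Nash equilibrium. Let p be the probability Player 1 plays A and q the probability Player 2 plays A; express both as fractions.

p = 6/11, q = 3/10

Each player's mixing probability is pinned down by making the *other* player indifferent.
Player 2 indifferent between A and B: p·4 + (1−p)·(-3) = p·(-1) + (1−p)·3 ⟹ (-3) + 7p = 3 + (-4)p ⟹ p = 6/11.
Player 1 indifferent between A and B: q·1 + (1−q)·(-6) = q·8 + (1−q)·(-9) ⟹ (-6) + 7q = (-9) + 17q ⟹ q = 3/10.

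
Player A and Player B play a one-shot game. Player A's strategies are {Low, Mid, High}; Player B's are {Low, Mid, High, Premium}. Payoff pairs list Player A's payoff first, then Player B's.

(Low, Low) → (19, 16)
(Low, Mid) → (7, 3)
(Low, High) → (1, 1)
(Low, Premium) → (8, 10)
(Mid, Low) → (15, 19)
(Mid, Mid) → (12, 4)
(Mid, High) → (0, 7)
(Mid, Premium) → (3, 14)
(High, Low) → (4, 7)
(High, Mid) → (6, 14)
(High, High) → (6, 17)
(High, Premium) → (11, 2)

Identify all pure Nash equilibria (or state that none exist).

(Low, Low) and (High, High)

Check mutual best responses: a cell is a NE iff neither player can gain by unilaterally deviating.
Player A's best responses — vs Low: Low (payoff 19); vs Mid: Mid (payoff 12); vs High: High (payoff 6); vs Premium: High (payoff 11).
Player B's best responses — vs Low: Low (payoff 16); vs Mid: Low (payoff 19); vs High: High (payoff 17).
Mutual best responses occur at (Low, Low) and (High, High); at each, neither player gains by switching.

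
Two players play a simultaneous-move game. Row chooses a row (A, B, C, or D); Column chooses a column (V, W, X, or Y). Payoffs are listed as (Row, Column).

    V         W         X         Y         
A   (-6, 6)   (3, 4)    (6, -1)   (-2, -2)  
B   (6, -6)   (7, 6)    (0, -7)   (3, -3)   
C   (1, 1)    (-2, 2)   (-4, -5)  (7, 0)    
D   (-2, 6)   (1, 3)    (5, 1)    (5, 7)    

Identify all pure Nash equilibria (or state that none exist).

Check mutual best responses: a cell is a NE iff neither player can gain by unilaterally deviating.
Row's best responses — vs V: B (payoff 6); vs W: B (payoff 7); vs X: A (payoff 6); vs Y: C (payoff 7).
Column's best responses — vs A: V (payoff 6); vs B: W (payoff 6); vs C: W (payoff 2); vs D: Y (payoff 7).
The only mutual best response is (B, W); neither player gains by switching there.

(B, W)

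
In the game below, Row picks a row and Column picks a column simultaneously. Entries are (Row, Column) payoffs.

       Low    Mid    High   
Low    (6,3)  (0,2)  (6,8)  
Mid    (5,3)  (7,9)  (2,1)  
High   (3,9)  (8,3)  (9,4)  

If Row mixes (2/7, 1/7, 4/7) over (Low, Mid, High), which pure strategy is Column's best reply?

Compute Column's expected payoff from each pure strategy against the given mix.
Low: (2/7)·3 + (1/7)·3 + (4/7)·9 = 45/7
Mid: (2/7)·2 + (1/7)·9 + (4/7)·3 = 25/7
High: (2/7)·8 + (1/7)·1 + (4/7)·4 = 33/7
Highest expected payoff is 45/7, from Low.

Low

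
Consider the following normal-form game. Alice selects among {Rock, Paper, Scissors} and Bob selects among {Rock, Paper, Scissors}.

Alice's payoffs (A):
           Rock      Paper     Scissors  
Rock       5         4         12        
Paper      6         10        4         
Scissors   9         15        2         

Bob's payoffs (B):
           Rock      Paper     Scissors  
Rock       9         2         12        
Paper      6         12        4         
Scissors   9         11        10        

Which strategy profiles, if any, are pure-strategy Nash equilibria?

A profile is a Nash equilibrium when each player is best-responding to the other.
Alice's best responses — vs Rock: Scissors (payoff 9); vs Paper: Scissors (payoff 15); vs Scissors: Rock (payoff 12).
Bob's best responses — vs Rock: Scissors (payoff 12); vs Paper: Paper (payoff 12); vs Scissors: Paper (payoff 11).
Mutual best responses occur at (Rock, Scissors) and (Scissors, Paper); at each, neither player gains by switching.

(Rock, Scissors) and (Scissors, Paper)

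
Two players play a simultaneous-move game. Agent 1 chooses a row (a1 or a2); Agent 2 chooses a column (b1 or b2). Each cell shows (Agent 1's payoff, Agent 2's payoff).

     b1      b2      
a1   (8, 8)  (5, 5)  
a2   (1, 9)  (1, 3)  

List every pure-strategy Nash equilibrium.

(a1, b1)

Check mutual best responses: a cell is a NE iff neither player can gain by unilaterally deviating.
Agent 1's best responses — vs b1: a1 (payoff 8); vs b2: a1 (payoff 5).
Agent 2's best responses — vs a1: b1 (payoff 8); vs a2: b1 (payoff 9).
The only mutual best response is (a1, b1); neither player gains by switching there.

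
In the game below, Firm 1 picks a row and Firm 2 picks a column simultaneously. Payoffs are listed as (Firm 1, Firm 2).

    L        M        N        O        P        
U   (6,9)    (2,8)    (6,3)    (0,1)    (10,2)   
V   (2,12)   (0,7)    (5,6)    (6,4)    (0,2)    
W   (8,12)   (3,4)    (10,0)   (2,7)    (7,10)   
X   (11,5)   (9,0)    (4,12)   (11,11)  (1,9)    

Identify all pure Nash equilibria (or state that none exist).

Check mutual best responses: a cell is a NE iff neither player can gain by unilaterally deviating.
Firm 1's best responses — vs L: X (payoff 11); vs M: X (payoff 9); vs N: W (payoff 10); vs O: X (payoff 11); vs P: U (payoff 10).
Firm 2's best responses — vs U: L (payoff 9); vs V: L (payoff 12); vs W: L (payoff 12); vs X: N (payoff 12).
No cell has both players best-responding. For instance, Firm 1's best reply to M is X, but against X Firm 2 prefers N over M.

None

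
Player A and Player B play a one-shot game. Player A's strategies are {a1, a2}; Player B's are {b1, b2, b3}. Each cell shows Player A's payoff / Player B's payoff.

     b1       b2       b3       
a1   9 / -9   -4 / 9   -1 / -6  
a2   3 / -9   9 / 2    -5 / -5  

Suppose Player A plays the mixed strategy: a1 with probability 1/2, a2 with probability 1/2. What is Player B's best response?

Player B's best reply maximizes expected payoff against the mix.
b1: (1/2)·(-9) + (1/2)·(-9) = -9
b2: (1/2)·9 + (1/2)·2 = 11/2
b3: (1/2)·(-6) + (1/2)·(-5) = -11/2
Highest expected payoff is 11/2, from b2.

b2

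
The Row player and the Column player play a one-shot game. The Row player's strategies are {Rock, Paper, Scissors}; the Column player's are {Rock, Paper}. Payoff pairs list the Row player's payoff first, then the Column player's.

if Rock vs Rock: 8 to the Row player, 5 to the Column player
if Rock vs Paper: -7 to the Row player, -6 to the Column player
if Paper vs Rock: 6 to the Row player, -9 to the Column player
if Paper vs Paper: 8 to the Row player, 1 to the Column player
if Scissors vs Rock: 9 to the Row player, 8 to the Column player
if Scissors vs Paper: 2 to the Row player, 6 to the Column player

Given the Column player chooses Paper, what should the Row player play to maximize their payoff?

With the Column player fixed at Paper, the Row player's payoffs are: Rock → -7, Paper → 8, Scissors → 2.
The maximum is 8, achieved by Paper.

Paper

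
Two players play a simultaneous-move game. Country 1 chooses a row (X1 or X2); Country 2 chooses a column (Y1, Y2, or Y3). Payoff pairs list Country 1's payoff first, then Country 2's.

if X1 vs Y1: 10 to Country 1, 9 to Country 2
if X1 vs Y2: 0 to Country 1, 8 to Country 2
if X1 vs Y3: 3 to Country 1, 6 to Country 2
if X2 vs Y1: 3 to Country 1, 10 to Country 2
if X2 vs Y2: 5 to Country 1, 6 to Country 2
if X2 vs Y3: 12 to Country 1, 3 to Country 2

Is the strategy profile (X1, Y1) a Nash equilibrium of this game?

Holding Country 2 at Y1: Country 1 gets 10 from X1, versus 3 from X2. No profitable deviation for Country 1.
Holding Country 1 at X1: Country 2 gets 9 from Y1, versus 8 from Y2, 6 from Y3. No profitable deviation for Country 2 either.

Yes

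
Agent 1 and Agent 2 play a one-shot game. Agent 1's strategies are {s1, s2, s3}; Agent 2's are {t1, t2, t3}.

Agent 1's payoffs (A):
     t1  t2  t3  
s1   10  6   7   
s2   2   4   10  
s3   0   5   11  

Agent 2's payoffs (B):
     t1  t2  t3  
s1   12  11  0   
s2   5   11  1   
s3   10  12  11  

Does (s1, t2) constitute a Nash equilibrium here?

Holding Agent 2 at t2: Agent 1 gets 6 from s1, versus 4 from s2, 5 from s3. No profitable deviation for Agent 1.
Holding Agent 1 at s1: Agent 2 gets 11 from t2 but could get 12 by switching to t1. Agent 2 has a profitable deviation.

No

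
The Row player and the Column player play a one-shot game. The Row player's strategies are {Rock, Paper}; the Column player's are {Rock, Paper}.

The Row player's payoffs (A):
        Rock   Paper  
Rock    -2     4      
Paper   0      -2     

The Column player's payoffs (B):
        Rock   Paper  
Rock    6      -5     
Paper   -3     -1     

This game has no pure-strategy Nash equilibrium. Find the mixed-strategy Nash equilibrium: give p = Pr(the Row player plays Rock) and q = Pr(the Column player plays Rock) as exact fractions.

Each player's mixing probability is pinned down by making the *other* player indifferent.
The Column player indifferent between Rock and Paper: p·6 + (1−p)·(-3) = p·(-5) + (1−p)·(-1) ⟹ (-3) + 9p = (-1) + (-4)p ⟹ p = 2/13.
The Row player indifferent between Rock and Paper: q·(-2) + (1−q)·4 = q·0 + (1−q)·(-2) ⟹ 4 + (-6)q = (-2) + 2q ⟹ q = 3/4.

p = 2/13, q = 3/4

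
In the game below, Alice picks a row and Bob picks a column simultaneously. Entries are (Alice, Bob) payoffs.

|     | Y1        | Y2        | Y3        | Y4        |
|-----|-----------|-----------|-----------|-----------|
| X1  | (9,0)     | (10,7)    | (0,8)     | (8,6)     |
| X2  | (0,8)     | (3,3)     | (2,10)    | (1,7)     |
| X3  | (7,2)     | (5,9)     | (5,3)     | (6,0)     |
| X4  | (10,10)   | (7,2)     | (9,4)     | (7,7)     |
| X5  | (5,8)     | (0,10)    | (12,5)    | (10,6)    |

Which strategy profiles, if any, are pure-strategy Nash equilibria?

(X4, Y1)

A profile is a Nash equilibrium when each player is best-responding to the other.
Alice's best responses — vs Y1: X4 (payoff 10); vs Y2: X1 (payoff 10); vs Y3: X5 (payoff 12); vs Y4: X5 (payoff 10).
Bob's best responses — vs X1: Y3 (payoff 8); vs X2: Y3 (payoff 10); vs X3: Y2 (payoff 9); vs X4: Y1 (payoff 10); vs X5: Y2 (payoff 10).
The only mutual best response is (X4, Y1); neither player gains by switching there.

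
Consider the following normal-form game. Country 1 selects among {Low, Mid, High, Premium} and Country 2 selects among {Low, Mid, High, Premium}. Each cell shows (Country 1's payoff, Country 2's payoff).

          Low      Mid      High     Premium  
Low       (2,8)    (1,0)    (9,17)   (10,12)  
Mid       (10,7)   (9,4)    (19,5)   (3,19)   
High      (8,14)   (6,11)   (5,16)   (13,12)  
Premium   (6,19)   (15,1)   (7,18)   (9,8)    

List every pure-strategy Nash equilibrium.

No pure-strategy Nash equilibrium

Find each player's best response to every opponent strategy; NE are the intersections.
Country 1's best responses — vs Low: Mid (payoff 10); vs Mid: Premium (payoff 15); vs High: Mid (payoff 19); vs Premium: High (payoff 13).
Country 2's best responses — vs Low: High (payoff 17); vs Mid: Premium (payoff 19); vs High: High (payoff 16); vs Premium: Low (payoff 19).
No cell has both players best-responding. For instance, Country 1's best reply to Low is Mid, but against Mid Country 2 prefers Premium over Low.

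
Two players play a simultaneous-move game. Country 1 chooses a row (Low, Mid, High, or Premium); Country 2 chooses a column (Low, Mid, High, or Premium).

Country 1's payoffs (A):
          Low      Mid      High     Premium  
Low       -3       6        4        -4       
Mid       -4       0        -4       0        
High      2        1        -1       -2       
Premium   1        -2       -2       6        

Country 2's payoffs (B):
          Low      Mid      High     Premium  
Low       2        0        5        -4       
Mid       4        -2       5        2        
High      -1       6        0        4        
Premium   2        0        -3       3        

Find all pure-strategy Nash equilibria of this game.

(Low, High) and (Premium, Premium)

A profile is a Nash equilibrium when each player is best-responding to the other.
Country 1's best responses — vs Low: High (payoff 2); vs Mid: Low (payoff 6); vs High: Low (payoff 4); vs Premium: Premium (payoff 6).
Country 2's best responses — vs Low: High (payoff 5); vs Mid: High (payoff 5); vs High: Mid (payoff 6); vs Premium: Premium (payoff 3).
Mutual best responses occur at (Low, High) and (Premium, Premium); at each, neither player gains by switching.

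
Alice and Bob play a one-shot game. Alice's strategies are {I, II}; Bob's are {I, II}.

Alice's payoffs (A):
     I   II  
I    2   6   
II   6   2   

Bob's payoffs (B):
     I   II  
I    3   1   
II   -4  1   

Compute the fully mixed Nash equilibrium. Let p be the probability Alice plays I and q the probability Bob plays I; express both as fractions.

Each player's mixing probability is pinned down by making the *other* player indifferent.
Bob indifferent between I and II: p·3 + (1−p)·(-4) = p·1 + (1−p)·1 ⟹ (-4) + 7p = 1 + 0p ⟹ p = 5/7.
Alice indifferent between I and II: q·2 + (1−q)·6 = q·6 + (1−q)·2 ⟹ 6 + (-4)q = 2 + 4q ⟹ q = 1/2.

p = 5/7, q = 1/2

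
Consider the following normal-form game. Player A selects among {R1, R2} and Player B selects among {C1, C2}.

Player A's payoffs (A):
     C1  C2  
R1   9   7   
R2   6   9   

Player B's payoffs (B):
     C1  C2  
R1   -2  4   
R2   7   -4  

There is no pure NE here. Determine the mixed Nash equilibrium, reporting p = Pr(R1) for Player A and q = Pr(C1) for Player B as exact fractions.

p = 11/17, q = 2/5

Each player's mixing probability is pinned down by making the *other* player indifferent.
Player B indifferent between C1 and C2: p·(-2) + (1−p)·7 = p·4 + (1−p)·(-4) ⟹ 7 + (-9)p = (-4) + 8p ⟹ p = 11/17.
Player A indifferent between R1 and R2: q·9 + (1−q)·7 = q·6 + (1−q)·9 ⟹ 7 + 2q = 9 + (-3)q ⟹ q = 2/5.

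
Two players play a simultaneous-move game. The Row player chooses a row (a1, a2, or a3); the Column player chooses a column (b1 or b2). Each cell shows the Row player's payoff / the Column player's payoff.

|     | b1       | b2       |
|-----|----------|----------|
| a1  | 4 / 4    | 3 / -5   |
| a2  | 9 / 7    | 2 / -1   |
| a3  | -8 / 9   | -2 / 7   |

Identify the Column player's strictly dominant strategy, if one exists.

A strategy is strictly dominant if it gives the Column player a strictly higher payoff than every other strategy, against every choice by the opponent.
b1 strictly dominates: vs a1: 4 > -5; vs a2: 7 > -1; vs a3: 9 > 7.

b1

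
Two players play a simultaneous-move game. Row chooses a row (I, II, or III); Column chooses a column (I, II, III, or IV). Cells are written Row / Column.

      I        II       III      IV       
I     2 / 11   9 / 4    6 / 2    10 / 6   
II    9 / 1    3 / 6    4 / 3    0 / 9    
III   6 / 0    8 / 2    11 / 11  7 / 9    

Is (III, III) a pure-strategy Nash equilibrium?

Yes

Holding Column at III: Row gets 11 from III, versus 6 from I, 4 from II. No profitable deviation for Row.
Holding Row at III: Column gets 11 from III, versus 0 from I, 2 from II, 9 from IV. No profitable deviation for Column either.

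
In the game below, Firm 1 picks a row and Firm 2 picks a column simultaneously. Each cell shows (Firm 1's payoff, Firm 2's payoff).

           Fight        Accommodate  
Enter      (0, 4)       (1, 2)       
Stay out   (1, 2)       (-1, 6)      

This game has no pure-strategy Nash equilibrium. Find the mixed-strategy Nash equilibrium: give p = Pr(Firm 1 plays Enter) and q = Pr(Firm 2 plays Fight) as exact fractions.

In a mixed NE each player is indifferent between their pure strategies, so the opponent's mix sets the indifference.
Firm 2 indifferent between Fight and Accommodate: p·4 + (1−p)·2 = p·2 + (1−p)·6 ⟹ 2 + 2p = 6 + (-4)p ⟹ p = 2/3.
Firm 1 indifferent between Enter and Stay out: q·0 + (1−q)·1 = q·1 + (1−q)·(-1) ⟹ 1 + (-1)q = (-1) + 2q ⟹ q = 2/3.

p = 2/3, q = 2/3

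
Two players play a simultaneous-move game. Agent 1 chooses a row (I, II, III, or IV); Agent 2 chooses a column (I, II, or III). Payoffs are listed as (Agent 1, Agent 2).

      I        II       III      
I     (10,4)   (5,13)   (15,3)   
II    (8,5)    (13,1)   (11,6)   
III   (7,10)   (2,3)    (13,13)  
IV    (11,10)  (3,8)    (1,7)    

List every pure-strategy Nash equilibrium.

Check mutual best responses: a cell is a NE iff neither player can gain by unilaterally deviating.
Agent 1's best responses — vs I: IV (payoff 11); vs II: II (payoff 13); vs III: I (payoff 15).
Agent 2's best responses — vs I: II (payoff 13); vs II: III (payoff 6); vs III: III (payoff 13); vs IV: I (payoff 10).
The only mutual best response is (IV, I); neither player gains by switching there.

(IV, I)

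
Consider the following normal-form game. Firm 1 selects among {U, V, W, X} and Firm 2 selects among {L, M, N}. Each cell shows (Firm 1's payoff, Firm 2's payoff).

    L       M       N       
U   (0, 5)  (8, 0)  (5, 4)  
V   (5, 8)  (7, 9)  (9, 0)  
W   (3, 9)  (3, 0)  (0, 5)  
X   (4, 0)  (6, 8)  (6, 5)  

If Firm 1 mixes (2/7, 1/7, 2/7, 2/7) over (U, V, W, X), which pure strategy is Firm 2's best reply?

L

Compute Firm 2's expected payoff from each pure strategy against the given mix.
L: (2/7)·5 + (1/7)·8 + (2/7)·9 + (2/7)·0 = 36/7
M: (2/7)·0 + (1/7)·9 + (2/7)·0 + (2/7)·8 = 25/7
N: (2/7)·4 + (1/7)·0 + (2/7)·5 + (2/7)·5 = 4
Highest expected payoff is 36/7, from L.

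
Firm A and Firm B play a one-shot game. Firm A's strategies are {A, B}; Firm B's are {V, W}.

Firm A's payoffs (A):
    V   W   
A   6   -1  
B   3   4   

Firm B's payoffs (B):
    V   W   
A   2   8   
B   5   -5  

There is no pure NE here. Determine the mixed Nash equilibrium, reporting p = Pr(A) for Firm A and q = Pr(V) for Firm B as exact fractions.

p = 5/8, q = 5/8

In a mixed NE each player is indifferent between their pure strategies, so the opponent's mix sets the indifference.
Firm B indifferent between V and W: p·2 + (1−p)·5 = p·8 + (1−p)·(-5) ⟹ 5 + (-3)p = (-5) + 13p ⟹ p = 5/8.
Firm A indifferent between A and B: q·6 + (1−q)·(-1) = q·3 + (1−q)·4 ⟹ (-1) + 7q = 4 + (-1)q ⟹ q = 5/8.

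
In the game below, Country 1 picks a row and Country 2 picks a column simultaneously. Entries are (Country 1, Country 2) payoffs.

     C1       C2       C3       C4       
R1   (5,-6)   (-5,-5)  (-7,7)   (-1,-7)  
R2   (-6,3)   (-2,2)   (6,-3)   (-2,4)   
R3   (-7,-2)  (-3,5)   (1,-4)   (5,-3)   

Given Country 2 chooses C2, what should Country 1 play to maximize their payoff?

With Country 2 fixed at C2, Country 1's payoffs are: R1 → -5, R2 → -2, R3 → -3.
The maximum is -2, achieved by R2.

R2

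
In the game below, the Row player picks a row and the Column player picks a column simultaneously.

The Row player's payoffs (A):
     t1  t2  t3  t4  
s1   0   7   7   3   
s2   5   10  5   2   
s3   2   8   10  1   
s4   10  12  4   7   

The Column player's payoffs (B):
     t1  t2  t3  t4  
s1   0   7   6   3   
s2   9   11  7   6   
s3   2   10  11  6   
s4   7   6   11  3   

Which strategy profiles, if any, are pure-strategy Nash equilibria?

Check mutual best responses: a cell is a NE iff neither player can gain by unilaterally deviating.
The Row player's best responses — vs t1: s4 (payoff 10); vs t2: s4 (payoff 12); vs t3: s3 (payoff 10); vs t4: s4 (payoff 7).
The Column player's best responses — vs s1: t2 (payoff 7); vs s2: t2 (payoff 11); vs s3: t3 (payoff 11); vs s4: t3 (payoff 11).
The only mutual best response is (s3, t3); neither player gains by switching there.

(s3, t3)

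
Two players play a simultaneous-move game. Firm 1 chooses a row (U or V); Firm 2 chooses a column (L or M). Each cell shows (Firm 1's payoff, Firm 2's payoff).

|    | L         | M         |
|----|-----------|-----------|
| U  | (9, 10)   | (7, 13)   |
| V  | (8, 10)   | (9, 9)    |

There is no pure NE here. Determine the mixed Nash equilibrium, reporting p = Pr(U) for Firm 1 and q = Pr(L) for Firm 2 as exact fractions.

p = 1/4, q = 2/3

Each player's mixing probability is pinned down by making the *other* player indifferent.
Firm 2 indifferent between L and M: p·10 + (1−p)·10 = p·13 + (1−p)·9 ⟹ 10 + 0p = 9 + 4p ⟹ p = 1/4.
Firm 1 indifferent between U and V: q·9 + (1−q)·7 = q·8 + (1−q)·9 ⟹ 7 + 2q = 9 + (-1)q ⟹ q = 2/3.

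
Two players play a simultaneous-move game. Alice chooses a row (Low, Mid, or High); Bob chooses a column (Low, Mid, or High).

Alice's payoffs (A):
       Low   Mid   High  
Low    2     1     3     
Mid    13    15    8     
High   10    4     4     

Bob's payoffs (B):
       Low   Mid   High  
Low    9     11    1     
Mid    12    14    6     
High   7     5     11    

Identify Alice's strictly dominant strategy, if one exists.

Mid

Check whether one of Alice's strategies beats all alternatives regardless of what the opponent does.
Mid strictly dominates: vs Low: 13 > each of {2, 10}; vs Mid: 15 > each of {1, 4}; vs High: 8 > each of {3, 4}.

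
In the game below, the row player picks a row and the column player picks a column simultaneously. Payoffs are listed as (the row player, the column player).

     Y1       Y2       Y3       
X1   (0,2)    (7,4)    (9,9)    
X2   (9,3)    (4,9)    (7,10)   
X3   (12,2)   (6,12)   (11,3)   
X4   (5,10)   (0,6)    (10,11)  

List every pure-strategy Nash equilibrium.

No pure-strategy Nash equilibrium

Find each player's best response to every opponent strategy; NE are the intersections.
The row player's best responses — vs Y1: X3 (payoff 12); vs Y2: X1 (payoff 7); vs Y3: X3 (payoff 11).
The column player's best responses — vs X1: Y3 (payoff 9); vs X2: Y3 (payoff 10); vs X3: Y2 (payoff 12); vs X4: Y3 (payoff 11).
No cell has both players best-responding. For instance, the row player's best reply to Y2 is X1, but against X1 the column player prefers Y3 over Y2.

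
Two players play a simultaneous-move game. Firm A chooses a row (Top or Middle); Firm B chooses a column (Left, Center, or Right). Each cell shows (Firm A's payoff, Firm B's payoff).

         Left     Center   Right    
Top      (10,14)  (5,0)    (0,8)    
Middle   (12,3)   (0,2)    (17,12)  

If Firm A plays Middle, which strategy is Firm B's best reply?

Right

With Firm A fixed at Middle, Firm B's payoffs are: Left → 3, Center → 2, Right → 12.
The maximum is 12, achieved by Right.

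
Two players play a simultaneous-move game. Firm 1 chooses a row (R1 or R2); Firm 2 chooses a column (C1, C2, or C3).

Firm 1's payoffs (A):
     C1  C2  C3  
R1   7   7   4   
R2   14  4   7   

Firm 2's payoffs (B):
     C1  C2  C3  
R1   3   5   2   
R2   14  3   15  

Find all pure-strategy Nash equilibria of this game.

Find each player's best response to every opponent strategy; NE are the intersections.
Firm 1's best responses — vs C1: R2 (payoff 14); vs C2: R1 (payoff 7); vs C3: R2 (payoff 7).
Firm 2's best responses — vs R1: C2 (payoff 5); vs R2: C3 (payoff 15).
Mutual best responses occur at (R1, C2) and (R2, C3); at each, neither player gains by switching.

(R1, C2) and (R2, C3)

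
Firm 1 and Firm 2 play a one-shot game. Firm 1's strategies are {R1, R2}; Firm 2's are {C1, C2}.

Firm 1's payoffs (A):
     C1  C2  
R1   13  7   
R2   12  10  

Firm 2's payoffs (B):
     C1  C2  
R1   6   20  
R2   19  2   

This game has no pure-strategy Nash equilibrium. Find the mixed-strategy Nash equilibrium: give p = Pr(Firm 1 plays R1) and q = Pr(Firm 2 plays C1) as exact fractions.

In a mixed NE each player is indifferent between their pure strategies, so the opponent's mix sets the indifference.
Firm 2 indifferent between C1 and C2: p·6 + (1−p)·19 = p·20 + (1−p)·2 ⟹ 19 + (-13)p = 2 + 18p ⟹ p = 17/31.
Firm 1 indifferent between R1 and R2: q·13 + (1−q)·7 = q·12 + (1−q)·10 ⟹ 7 + 6q = 10 + 2q ⟹ q = 3/4.

p = 17/31, q = 3/4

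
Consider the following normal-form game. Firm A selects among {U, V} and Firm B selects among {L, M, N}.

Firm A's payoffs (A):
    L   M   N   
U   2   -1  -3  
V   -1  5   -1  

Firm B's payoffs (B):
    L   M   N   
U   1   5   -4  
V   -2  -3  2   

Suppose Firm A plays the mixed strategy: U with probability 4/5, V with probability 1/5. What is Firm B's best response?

M

Compute Firm B's expected payoff from each pure strategy against the given mix.
L: (4/5)·1 + (1/5)·(-2) = 2/5
M: (4/5)·5 + (1/5)·(-3) = 17/5
N: (4/5)·(-4) + (1/5)·2 = -14/5
Highest expected payoff is 17/5, from M.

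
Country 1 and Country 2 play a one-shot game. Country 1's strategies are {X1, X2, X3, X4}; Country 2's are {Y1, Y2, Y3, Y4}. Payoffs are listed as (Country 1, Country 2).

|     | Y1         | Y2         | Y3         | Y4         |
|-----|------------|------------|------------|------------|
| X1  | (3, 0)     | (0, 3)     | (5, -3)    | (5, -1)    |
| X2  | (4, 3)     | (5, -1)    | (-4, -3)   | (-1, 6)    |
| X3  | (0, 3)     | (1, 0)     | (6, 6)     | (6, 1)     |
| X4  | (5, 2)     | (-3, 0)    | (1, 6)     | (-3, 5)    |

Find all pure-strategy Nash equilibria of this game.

(X3, Y3)

Find each player's best response to every opponent strategy; NE are the intersections.
Country 1's best responses — vs Y1: X4 (payoff 5); vs Y2: X2 (payoff 5); vs Y3: X3 (payoff 6); vs Y4: X3 (payoff 6).
Country 2's best responses — vs X1: Y2 (payoff 3); vs X2: Y4 (payoff 6); vs X3: Y3 (payoff 6); vs X4: Y3 (payoff 6).
The only mutual best response is (X3, Y3); neither player gains by switching there.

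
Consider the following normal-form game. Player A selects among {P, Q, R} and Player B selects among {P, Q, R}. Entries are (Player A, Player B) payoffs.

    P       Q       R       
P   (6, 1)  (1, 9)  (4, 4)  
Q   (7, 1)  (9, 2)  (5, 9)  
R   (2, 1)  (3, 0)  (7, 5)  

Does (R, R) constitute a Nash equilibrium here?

Holding Player B at R: Player A gets 7 from R, versus 4 from P, 5 from Q. No profitable deviation for Player A.
Holding Player A at R: Player B gets 5 from R, versus 1 from P, 0 from Q. No profitable deviation for Player B either.

Yes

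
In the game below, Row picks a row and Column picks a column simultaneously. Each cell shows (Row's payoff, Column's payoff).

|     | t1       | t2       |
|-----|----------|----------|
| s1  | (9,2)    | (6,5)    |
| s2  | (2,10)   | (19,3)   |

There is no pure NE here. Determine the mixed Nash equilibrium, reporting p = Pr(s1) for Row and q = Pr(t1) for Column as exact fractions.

In a mixed NE each player is indifferent between their pure strategies, so the opponent's mix sets the indifference.
Column indifferent between t1 and t2: p·2 + (1−p)·10 = p·5 + (1−p)·3 ⟹ 10 + (-8)p = 3 + 2p ⟹ p = 7/10.
Row indifferent between s1 and s2: q·9 + (1−q)·6 = q·2 + (1−q)·19 ⟹ 6 + 3q = 19 + (-17)q ⟹ q = 13/20.

p = 7/10, q = 13/20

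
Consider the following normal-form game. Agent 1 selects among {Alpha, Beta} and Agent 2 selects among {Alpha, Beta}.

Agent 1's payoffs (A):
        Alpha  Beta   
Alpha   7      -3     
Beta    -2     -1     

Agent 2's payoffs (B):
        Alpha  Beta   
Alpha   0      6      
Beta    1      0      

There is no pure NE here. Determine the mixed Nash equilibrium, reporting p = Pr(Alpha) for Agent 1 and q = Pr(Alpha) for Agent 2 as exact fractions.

In a mixed NE each player is indifferent between their pure strategies, so the opponent's mix sets the indifference.
Agent 2 indifferent between Alpha and Beta: p·0 + (1−p)·1 = p·6 + (1−p)·0 ⟹ 1 + (-1)p = 0 + 6p ⟹ p = 1/7.
Agent 1 indifferent between Alpha and Beta: q·7 + (1−q)·(-3) = q·(-2) + (1−q)·(-1) ⟹ (-3) + 10q = (-1) + (-1)q ⟹ q = 2/11.

p = 1/7, q = 2/11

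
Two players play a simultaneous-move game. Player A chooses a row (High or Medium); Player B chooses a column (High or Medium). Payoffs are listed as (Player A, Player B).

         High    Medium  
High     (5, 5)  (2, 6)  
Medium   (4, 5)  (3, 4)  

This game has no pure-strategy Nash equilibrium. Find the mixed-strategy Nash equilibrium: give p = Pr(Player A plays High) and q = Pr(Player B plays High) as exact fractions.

p = 1/2, q = 1/2

Each player's mixing probability is pinned down by making the *other* player indifferent.
Player B indifferent between High and Medium: p·5 + (1−p)·5 = p·6 + (1−p)·4 ⟹ 5 + 0p = 4 + 2p ⟹ p = 1/2.
Player A indifferent between High and Medium: q·5 + (1−q)·2 = q·4 + (1−q)·3 ⟹ 2 + 3q = 3 + 1q ⟹ q = 1/2.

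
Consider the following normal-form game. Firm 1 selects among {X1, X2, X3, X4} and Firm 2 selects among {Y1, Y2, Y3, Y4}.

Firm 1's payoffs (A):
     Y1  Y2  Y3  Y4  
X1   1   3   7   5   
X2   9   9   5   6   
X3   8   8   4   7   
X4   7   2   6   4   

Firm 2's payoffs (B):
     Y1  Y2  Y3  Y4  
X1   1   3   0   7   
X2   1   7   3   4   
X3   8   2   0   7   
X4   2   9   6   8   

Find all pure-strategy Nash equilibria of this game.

(X2, Y2)

Find each player's best response to every opponent strategy; NE are the intersections.
Firm 1's best responses — vs Y1: X2 (payoff 9); vs Y2: X2 (payoff 9); vs Y3: X1 (payoff 7); vs Y4: X3 (payoff 7).
Firm 2's best responses — vs X1: Y4 (payoff 7); vs X2: Y2 (payoff 7); vs X3: Y1 (payoff 8); vs X4: Y2 (payoff 9).
The only mutual best response is (X2, Y2); neither player gains by switching there.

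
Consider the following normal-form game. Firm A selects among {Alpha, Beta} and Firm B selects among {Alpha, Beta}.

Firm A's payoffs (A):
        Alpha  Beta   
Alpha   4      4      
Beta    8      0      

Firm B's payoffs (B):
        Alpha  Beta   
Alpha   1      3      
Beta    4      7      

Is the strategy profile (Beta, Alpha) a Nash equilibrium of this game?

No

Holding Firm B at Alpha: Firm A gets 8 from Beta, versus 4 from Alpha. No profitable deviation for Firm A.
Holding Firm A at Beta: Firm B gets 4 from Alpha but could get 7 by switching to Beta. Firm B has a profitable deviation.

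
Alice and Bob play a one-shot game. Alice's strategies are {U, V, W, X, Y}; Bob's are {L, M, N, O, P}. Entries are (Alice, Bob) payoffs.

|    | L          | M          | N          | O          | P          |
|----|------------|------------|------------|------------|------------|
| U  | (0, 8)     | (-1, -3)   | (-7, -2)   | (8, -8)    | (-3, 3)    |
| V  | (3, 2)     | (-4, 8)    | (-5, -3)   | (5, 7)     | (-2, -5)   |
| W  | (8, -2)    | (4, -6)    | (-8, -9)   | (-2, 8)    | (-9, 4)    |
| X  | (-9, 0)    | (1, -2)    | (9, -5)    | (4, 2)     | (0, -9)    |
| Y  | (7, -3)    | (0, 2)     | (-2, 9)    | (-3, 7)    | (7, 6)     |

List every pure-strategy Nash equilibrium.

A profile is a Nash equilibrium when each player is best-responding to the other.
Alice's best responses — vs L: W (payoff 8); vs M: W (payoff 4); vs N: X (payoff 9); vs O: U (payoff 8); vs P: Y (payoff 7).
Bob's best responses — vs U: L (payoff 8); vs V: M (payoff 8); vs W: O (payoff 8); vs X: O (payoff 2); vs Y: N (payoff 9).
No cell has both players best-responding. For instance, Alice's best reply to P is Y, but against Y Bob prefers N over P.

There is no pure-strategy Nash equilibrium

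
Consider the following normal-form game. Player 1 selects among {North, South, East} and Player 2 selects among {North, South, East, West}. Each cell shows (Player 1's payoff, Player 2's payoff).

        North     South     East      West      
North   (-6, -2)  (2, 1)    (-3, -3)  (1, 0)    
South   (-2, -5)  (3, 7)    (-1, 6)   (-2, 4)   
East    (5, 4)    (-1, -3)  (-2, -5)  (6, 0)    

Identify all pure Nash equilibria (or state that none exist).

(South, South) and (East, North)

Find each player's best response to every opponent strategy; NE are the intersections.
Player 1's best responses — vs North: East (payoff 5); vs South: South (payoff 3); vs East: South (payoff -1); vs West: East (payoff 6).
Player 2's best responses — vs North: South (payoff 1); vs South: South (payoff 7); vs East: North (payoff 4).
Mutual best responses occur at (South, South) and (East, North); at each, neither player gains by switching.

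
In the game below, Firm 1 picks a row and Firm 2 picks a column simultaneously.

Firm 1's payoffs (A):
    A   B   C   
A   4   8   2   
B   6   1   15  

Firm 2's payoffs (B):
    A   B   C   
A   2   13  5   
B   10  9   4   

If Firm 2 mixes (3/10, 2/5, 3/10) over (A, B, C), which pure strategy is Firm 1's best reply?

Firm 1's best reply maximizes expected payoff against the mix.
A: (3/10)·4 + (2/5)·8 + (3/10)·2 = 5
B: (3/10)·6 + (2/5)·1 + (3/10)·15 = 67/10
Highest expected payoff is 67/10, from B.

B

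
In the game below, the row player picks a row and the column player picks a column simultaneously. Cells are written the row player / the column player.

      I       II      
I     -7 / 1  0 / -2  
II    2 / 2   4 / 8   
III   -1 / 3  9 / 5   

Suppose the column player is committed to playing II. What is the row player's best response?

With the column player fixed at II, the row player's payoffs are: I → 0, II → 4, III → 9.
The maximum is 9, achieved by III.

III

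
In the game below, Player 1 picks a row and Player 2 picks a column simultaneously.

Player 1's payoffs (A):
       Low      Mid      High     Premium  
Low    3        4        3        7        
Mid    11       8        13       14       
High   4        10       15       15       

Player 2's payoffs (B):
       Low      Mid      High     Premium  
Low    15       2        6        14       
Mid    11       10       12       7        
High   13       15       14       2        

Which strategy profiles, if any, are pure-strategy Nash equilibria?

(High, Mid)

Find each player's best response to every opponent strategy; NE are the intersections.
Player 1's best responses — vs Low: Mid (payoff 11); vs Mid: High (payoff 10); vs High: High (payoff 15); vs Premium: High (payoff 15).
Player 2's best responses — vs Low: Low (payoff 15); vs Mid: High (payoff 12); vs High: Mid (payoff 15).
The only mutual best response is (High, Mid); neither player gains by switching there.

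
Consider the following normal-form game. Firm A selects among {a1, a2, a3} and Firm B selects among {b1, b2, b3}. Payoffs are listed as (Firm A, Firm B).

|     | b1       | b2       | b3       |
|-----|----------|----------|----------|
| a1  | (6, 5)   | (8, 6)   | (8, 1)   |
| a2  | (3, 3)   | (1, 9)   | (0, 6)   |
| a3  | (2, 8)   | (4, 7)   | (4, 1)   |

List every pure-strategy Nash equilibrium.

(a1, b2)

Check mutual best responses: a cell is a NE iff neither player can gain by unilaterally deviating.
Firm A's best responses — vs b1: a1 (payoff 6); vs b2: a1 (payoff 8); vs b3: a1 (payoff 8).
Firm B's best responses — vs a1: b2 (payoff 6); vs a2: b2 (payoff 9); vs a3: b1 (payoff 8).
The only mutual best response is (a1, b2); neither player gains by switching there.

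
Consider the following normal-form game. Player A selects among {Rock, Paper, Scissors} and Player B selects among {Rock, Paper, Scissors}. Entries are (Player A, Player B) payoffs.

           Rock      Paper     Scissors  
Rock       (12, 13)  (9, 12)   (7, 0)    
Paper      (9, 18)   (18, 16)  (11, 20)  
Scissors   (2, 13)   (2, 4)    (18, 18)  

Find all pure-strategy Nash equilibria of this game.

Check mutual best responses: a cell is a NE iff neither player can gain by unilaterally deviating.
Player A's best responses — vs Rock: Rock (payoff 12); vs Paper: Paper (payoff 18); vs Scissors: Scissors (payoff 18).
Player B's best responses — vs Rock: Rock (payoff 13); vs Paper: Scissors (payoff 20); vs Scissors: Scissors (payoff 18).
Mutual best responses occur at (Rock, Rock) and (Scissors, Scissors); at each, neither player gains by switching.

(Rock, Rock) and (Scissors, Scissors)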